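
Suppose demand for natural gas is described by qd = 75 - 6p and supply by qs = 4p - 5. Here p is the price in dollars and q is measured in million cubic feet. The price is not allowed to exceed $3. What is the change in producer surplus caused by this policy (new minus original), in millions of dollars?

In a free market, 75 - 6p = 4p - 5 gives the equilibrium p* = 8, q* = 27.
The ceiling of 3 is below the equilibrium price 8, so it binds.
At p = 3: qd = 75 - 6·3 = 57 and qs = 4·3 - 5 = 7.
Producer surplus without the control is ½ · (8 - 1.25) · 27 = 91.125.
With the ceiling, producers sell 7 units at 3, so PS = ½ · (3 - 1.25) · 7 = 6.125.
Change in producer surplus = 6.125 - 91.125 = -85.

-85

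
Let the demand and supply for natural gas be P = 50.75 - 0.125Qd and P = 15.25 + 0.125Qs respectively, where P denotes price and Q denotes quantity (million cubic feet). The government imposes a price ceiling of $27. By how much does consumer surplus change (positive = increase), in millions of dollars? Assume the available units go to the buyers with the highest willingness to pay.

Rearranging demand gives Qd = 406 - 8P; rearranging supply gives Qs = 8P - 122. Equilibrium: 406 - 8P = 8P - 122, so 528 = 16P and P* = 33, Q* = 142.
The ceiling of 27 is below the equilibrium price 33, so it binds.
At P = 27: Qd = 406 - 8·27 = 190 and Qs = 8·27 - 122 = 94.
Consumer surplus without the control is ½ · (50.75 - 33) · 142 = 1260.25.
With the ceiling, 94 units are sold at 27 (assume they go to the highest-value buyers). The demand price at Q = 94 is 39, so CS = ½ · [(50.75 - 27) + (39 - 27)] · 94 = 1680.25.
Change in consumer surplus = 1680.25 - 1260.25 = 420.

420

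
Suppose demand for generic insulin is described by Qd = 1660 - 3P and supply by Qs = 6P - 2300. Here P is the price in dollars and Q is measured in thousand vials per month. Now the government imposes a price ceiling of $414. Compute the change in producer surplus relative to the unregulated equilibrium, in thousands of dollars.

-6812

Without the control the market clears where 1660 - 3P = 6P - 2300, i.e. P* = 440 and Q* = 340.
The ceiling of 414 is below the equilibrium price 440, so it binds.
At P = 414: Qd = 1660 - 3·414 = 418 and Qs = 6·414 - 2300 = 184.
Producer surplus without the control is ½ · (440 - 1150/3) · 340 = 28900/3.
With the ceiling, producers sell 184 units at 414, so PS = ½ · (414 - 1150/3) · 184 = 8464/3.
Change in producer surplus = 8464/3 - 28900/3 = -6812.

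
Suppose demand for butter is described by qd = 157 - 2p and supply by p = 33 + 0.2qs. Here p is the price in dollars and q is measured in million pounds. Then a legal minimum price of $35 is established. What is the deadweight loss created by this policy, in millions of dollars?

0

Rearranging supply gives qs = 5p - 165. Without the control the market clears where 157 - 2p = 5p - 165, i.e. p* = 46 and q* = 65.
Since 35 is below p* = 46, the floor does not bind and the free-market outcome prevails.
Since the control does not bind, no trades are prevented and deadweight loss is zero.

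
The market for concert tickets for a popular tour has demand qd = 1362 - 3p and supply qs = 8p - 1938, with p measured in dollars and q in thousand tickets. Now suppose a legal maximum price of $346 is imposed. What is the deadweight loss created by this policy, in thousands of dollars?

0

Equilibrium: 1362 - 3p = 8p - 1938, so 3300 = 11p and p* = 300, q* = 462.
Since 346 is above p* = 300, the ceiling does not bind and the free-market outcome prevails.
Since the control does not bind, no trades are prevented and deadweight loss is zero.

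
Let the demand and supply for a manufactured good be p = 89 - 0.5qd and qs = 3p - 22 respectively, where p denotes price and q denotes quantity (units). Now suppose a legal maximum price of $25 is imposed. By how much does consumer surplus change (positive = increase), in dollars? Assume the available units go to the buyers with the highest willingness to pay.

Rearranging demand gives qd = 178 - 2p. In a free market, 178 - 2p = 3p - 22 gives the equilibrium p* = 40, q* = 98.
Since 25 < 40, the ceiling is binding.
At p = 25: qd = 178 - 2·25 = 128 and qs = 3·25 - 22 = 53.
Consumer surplus without the control is ½ · (89 - 40) · 98 = 2401.
With the ceiling, 53 units are sold at 25 (assume they go to the highest-value buyers). The demand price at q = 53 is 62.5, so CS = ½ · [(89 - 25) + (62.5 - 25)] · 53 = 2689.75.
Change in consumer surplus = 2689.75 - 2401 = 288.75.

288.75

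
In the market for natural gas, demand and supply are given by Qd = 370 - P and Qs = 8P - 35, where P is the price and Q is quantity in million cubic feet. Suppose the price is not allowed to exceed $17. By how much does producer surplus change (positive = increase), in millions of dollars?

In a free market, 370 - P = 8P - 35 gives the equilibrium P* = 45, Q* = 325.
Because the ceiling (17) lies below the market-clearing price, it is binding.
At P = 17: Qd = 370 - 17 = 353 and Qs = 8·17 - 35 = 101.
Producer surplus without the control is ½ · (45 - 4.375) · 325 = 6601.5625.
With the ceiling, producers sell 101 units at 17, so PS = ½ · (17 - 4.375) · 101 = 637.5625.
Change in producer surplus = 637.5625 - 6601.5625 = -5964.

-5964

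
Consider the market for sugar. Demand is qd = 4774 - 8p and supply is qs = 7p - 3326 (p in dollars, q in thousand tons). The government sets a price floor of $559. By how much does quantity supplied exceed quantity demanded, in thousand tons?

Equilibrium: 4774 - 8p = 7p - 3326, so 8100 = 15p and p* = 540, q* = 454.
The floor of 559 is above the equilibrium price 540, so it binds.
At p = 559: qd = 4774 - 8·559 = 302 and qs = 7·559 - 3326 = 587.
Surplus = qs - qd = 587 - 302 = 285.

285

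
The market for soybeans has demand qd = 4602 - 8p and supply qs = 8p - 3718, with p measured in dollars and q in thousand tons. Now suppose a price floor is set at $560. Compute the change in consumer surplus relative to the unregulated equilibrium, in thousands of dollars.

-11280

Equilibrium: 4602 - 8p = 8p - 3718, so 8320 = 16p and p* = 520, q* = 442.
Since 560 > 520, the floor is binding.
At p = 560: qd = 4602 - 8·560 = 122 and qs = 8·560 - 3718 = 762.
Consumer surplus without the control is ½ · (575.25 - 520) · 442 = 12210.25.
With the floor, consumers buy 122 units at 560, so CS = ½ · (575.25 - 560) · 122 = 930.25.
Change in consumer surplus = 930.25 - 12210.25 = -11280.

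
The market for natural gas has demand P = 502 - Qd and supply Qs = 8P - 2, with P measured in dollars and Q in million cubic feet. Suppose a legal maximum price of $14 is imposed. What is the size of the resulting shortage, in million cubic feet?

378

Rearranging demand gives Qd = 502 - P. Setting quantity demanded equal to quantity supplied, 502 - P = 8P - 2, gives P* = 56 and Q* = 446.
Since 14 < 56, the ceiling is binding.
At P = 14: Qd = 502 - 14 = 488 and Qs = 8·14 - 2 = 110.
Shortage = Qd - Qs = 488 - 110 = 378.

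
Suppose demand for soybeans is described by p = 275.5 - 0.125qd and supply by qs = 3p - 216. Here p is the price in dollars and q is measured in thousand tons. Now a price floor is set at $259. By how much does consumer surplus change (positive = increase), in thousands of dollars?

-11232

Rearranging demand gives qd = 2204 - 8p. Equilibrium: 2204 - 8p = 3p - 216, so 2420 = 11p and p* = 220, q* = 444.
Because the floor (259) lies above the market-clearing price, it is binding.
At p = 259: qd = 2204 - 8·259 = 132 and qs = 3·259 - 216 = 561.
Consumer surplus without the control is ½ · (275.5 - 220) · 444 = 12321.
With the floor, consumers buy 132 units at 259, so CS = ½ · (275.5 - 259) · 132 = 1089.
Change in consumer surplus = 1089 - 12321 = -11232.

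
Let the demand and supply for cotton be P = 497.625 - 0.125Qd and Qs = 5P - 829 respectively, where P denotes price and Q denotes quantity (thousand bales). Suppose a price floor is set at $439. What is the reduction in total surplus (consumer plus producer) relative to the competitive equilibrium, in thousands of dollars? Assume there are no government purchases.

49514.4

Rearranging demand gives Qd = 3981 - 8P. Without the control the market clears where 3981 - 8P = 5P - 829, i.e. P* = 370 and Q* = 1021.
Since 439 > 370, the floor is binding.
At P = 439: Qd = 3981 - 8·439 = 469 and Qs = 5·439 - 829 = 1366.
Quantity traded falls to 469. At Q = 469 the demand price is (3981 - 469)/8 = 439 and the supply price is (829 + 469)/5 = 259.6.
Deadweight loss = ½ · (439 - 259.6) · (1021 - 469) = ½ · 179.4 · 552 = 49514.4.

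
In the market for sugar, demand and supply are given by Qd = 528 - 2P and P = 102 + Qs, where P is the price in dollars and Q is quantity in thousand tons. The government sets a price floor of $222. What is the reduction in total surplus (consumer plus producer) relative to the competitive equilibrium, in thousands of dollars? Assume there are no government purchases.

432

Rearranging supply gives Qs = P - 102. Setting quantity demanded equal to quantity supplied, 528 - 2P = P - 102, gives P* = 210 and Q* = 108.
Because the floor (222) lies above the market-clearing price, it is binding.
At P = 222: Qd = 528 - 2·222 = 84 and Qs = 222 - 102 = 120.
Quantity traded falls to 84. At Q = 84 the demand price is (528 - 84)/2 = 222 and the supply price is 102 + 84 = 186.
Deadweight loss = ½ · (222 - 186) · (108 - 84) = ½ · 36 · 24 = 432.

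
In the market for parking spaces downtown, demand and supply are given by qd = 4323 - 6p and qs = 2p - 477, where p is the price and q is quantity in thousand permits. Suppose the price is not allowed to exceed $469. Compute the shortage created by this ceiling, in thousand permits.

1048

In a free market, 4323 - 6p = 2p - 477 gives the equilibrium p* = 600, q* = 723.
The ceiling of 469 is below the equilibrium price 600, so it binds.
At p = 469: qd = 4323 - 6·469 = 1509 and qs = 2·469 - 477 = 461.
Shortage = qd - qs = 1509 - 461 = 1048.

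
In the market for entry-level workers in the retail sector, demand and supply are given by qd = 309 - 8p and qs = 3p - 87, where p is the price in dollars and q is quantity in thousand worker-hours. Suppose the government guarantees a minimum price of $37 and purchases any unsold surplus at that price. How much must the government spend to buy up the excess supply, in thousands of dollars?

407

Setting quantity demanded equal to quantity supplied, 309 - 8p = 3p - 87, gives p* = 36 and q* = 21.
The floor of 37 is above the equilibrium price 36, so it binds.
At p = 37: qd = 309 - 8·37 = 13 and qs = 3·37 - 87 = 24.
Surplus = qs - qd = 11.
Government expenditure = surplus × support price = 11 × 37 = 407.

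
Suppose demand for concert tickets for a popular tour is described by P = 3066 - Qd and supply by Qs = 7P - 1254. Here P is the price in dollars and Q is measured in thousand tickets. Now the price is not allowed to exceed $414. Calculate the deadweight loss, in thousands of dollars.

444528

Rearranging demand gives Qd = 3066 - P. Setting quantity demanded equal to quantity supplied, 3066 - P = 7P - 1254, gives P* = 540 and Q* = 2526.
Since 414 < 540, the ceiling is binding.
At P = 414: Qd = 3066 - 414 = 2652 and Qs = 7·414 - 1254 = 1644.
Quantity traded falls to 1644. At Q = 1644 the demand price is 3066 - 1644 = 1422 and the supply price is (1254 + 1644)/7 = 414.
Deadweight loss = ½ · (1422 - 414) · (2526 - 1644) = ½ · 1008 · 882 = 444528.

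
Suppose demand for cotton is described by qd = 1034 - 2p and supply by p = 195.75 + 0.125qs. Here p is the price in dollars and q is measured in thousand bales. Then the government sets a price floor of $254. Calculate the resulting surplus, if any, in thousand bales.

0

Rearranging supply gives qs = 8p - 1566. Setting quantity demanded equal to quantity supplied, 1034 - 2p = 8p - 1566, gives p* = 260 and q* = 514.
Since 254 is below p* = 260, the floor does not bind and the free-market outcome prevails.
Since the control does not bind, there is no surplus.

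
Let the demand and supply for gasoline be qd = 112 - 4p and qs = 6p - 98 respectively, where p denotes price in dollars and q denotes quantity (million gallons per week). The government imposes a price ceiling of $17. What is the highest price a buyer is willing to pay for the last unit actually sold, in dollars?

Equilibrium: 112 - 4p = 6p - 98, so 210 = 10p and p* = 21, q* = 28.
The ceiling of 17 is below the equilibrium price 21, so it binds.
At p = 17: qd = 112 - 4·17 = 44 and qs = 6·17 - 98 = 4.
Only 4 units reach the market. On the demand curve, the marginal buyer's willingness to pay at q = 4 is (112 - 4)/4 = 27.

27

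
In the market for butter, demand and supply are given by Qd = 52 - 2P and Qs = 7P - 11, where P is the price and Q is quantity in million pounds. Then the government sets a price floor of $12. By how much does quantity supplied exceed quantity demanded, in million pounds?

45

Equilibrium: 52 - 2P = 7P - 11, so 63 = 9P and P* = 7, Q* = 38.
The floor of 12 is above the equilibrium price 7, so it binds.
At P = 12: Qd = 52 - 2·12 = 28 and Qs = 7·12 - 11 = 73.
Surplus = Qs - Qd = 73 - 28 = 45.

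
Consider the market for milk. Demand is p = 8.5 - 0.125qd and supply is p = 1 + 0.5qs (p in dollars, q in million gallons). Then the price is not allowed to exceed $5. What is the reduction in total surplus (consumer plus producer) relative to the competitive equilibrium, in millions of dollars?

5

Rearranging demand gives qd = 68 - 8p; rearranging supply gives qs = 2p - 2. Setting quantity demanded equal to quantity supplied, 68 - 8p = 2p - 2, gives p* = 7 and q* = 12.
Since 5 < 7, the ceiling is binding.
At p = 5: qd = 68 - 8·5 = 28 and qs = 2·5 - 2 = 8.
Quantity traded falls to 8. At q = 8 the demand price is (68 - 8)/8 = 7.5 and the supply price is (2 + 8)/2 = 5.
Deadweight loss = ½ · (7.5 - 5) · (12 - 8) = ½ · 2.5 · 4 = 5.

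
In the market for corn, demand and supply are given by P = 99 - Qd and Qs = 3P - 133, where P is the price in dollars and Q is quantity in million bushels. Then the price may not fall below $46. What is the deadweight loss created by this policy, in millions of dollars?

Rearranging demand gives Qd = 99 - P. In a free market, 99 - P = 3P - 133 gives the equilibrium P* = 58, Q* = 41.
The floor of 46 is below the equilibrium price 58, so it is not binding; the market clears at P* = 58, Q* = 41.
Since the control does not bind, no trades are prevented and deadweight loss is zero.

0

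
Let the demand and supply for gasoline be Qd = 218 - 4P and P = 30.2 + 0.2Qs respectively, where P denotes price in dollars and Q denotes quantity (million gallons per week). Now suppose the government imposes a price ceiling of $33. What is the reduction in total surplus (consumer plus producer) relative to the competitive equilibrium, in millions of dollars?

Rearranging supply gives Qs = 5P - 151. In a free market, 218 - 4P = 5P - 151 gives the equilibrium P* = 41, Q* = 54.
Since 33 < 41, the ceiling is binding.
At P = 33: Qd = 218 - 4·33 = 86 and Qs = 5·33 - 151 = 14.
Quantity traded falls to 14. At Q = 14 the demand price is (218 - 14)/4 = 51 and the supply price is (151 + 14)/5 = 33.
Deadweight loss = ½ · (51 - 33) · (54 - 14) = ½ · 18 · 40 = 360.

360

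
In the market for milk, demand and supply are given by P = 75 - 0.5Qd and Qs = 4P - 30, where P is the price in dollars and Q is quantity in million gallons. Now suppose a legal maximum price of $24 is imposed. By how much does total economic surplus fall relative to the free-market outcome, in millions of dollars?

Rearranging demand gives Qd = 150 - 2P. Setting quantity demanded equal to quantity supplied, 150 - 2P = 4P - 30, gives P* = 30 and Q* = 90.
The ceiling of 24 is below the equilibrium price 30, so it binds.
At P = 24: Qd = 150 - 2·24 = 102 and Qs = 4·24 - 30 = 66.
Quantity traded falls to 66. At Q = 66 the demand price is (150 - 66)/2 = 42 and the supply price is (30 + 66)/4 = 24.
Deadweight loss = ½ · (42 - 24) · (90 - 66) = ½ · 18 · 24 = 216.

216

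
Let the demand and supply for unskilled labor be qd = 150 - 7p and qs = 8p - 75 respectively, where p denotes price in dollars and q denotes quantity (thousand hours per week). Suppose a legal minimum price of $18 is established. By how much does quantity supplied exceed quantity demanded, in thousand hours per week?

Without the control the market clears where 150 - 7p = 8p - 75, i.e. p* = 15 and q* = 45.
Since 18 > 15, the floor is binding.
At p = 18: qd = 150 - 7·18 = 24 and qs = 8·18 - 75 = 69.
Surplus = qs - qd = 69 - 24 = 45.

45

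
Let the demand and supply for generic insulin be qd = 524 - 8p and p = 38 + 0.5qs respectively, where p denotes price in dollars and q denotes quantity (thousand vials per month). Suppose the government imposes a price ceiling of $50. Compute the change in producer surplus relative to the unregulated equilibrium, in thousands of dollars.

Rearranging supply gives qs = 2p - 76. In a free market, 524 - 8p = 2p - 76 gives the equilibrium p* = 60, q* = 44.
The ceiling of 50 is below the equilibrium price 60, so it binds.
At p = 50: qd = 524 - 8·50 = 124 and qs = 2·50 - 76 = 24.
Producer surplus without the control is ½ · (60 - 38) · 44 = 484.
With the ceiling, producers sell 24 units at 50, so PS = ½ · (50 - 38) · 24 = 144.
Change in producer surplus = 144 - 484 = -340.

-340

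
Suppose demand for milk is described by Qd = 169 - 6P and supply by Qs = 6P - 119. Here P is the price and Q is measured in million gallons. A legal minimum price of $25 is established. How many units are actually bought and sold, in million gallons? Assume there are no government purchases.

19

Without the control the market clears where 169 - 6P = 6P - 119, i.e. P* = 24 and Q* = 25.
Since 25 > 24, the floor is binding.
At P = 25: Qd = 169 - 6·25 = 19 and Qs = 6·25 - 119 = 31.
The quantity actually transacted is the short side, demand: 19.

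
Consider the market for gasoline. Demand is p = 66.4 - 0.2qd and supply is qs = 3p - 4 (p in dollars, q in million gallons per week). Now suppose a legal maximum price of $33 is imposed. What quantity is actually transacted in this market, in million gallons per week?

Rearranging demand gives qd = 332 - 5p. In a free market, 332 - 5p = 3p - 4 gives the equilibrium p* = 42, q* = 122.
Because the ceiling (33) lies below the market-clearing price, it is binding.
At p = 33: qd = 332 - 5·33 = 167 and qs = 3·33 - 4 = 95.
The quantity actually transacted is the short side, supply: 95.

95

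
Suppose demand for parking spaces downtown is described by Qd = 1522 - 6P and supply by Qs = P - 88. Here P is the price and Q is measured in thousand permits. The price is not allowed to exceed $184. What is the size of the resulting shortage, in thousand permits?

Without the control the market clears where 1522 - 6P = P - 88, i.e. P* = 230 and Q* = 142.
Because the ceiling (184) lies below the market-clearing price, it is binding.
At P = 184: Qd = 1522 - 6·184 = 418 and Qs = 184 - 88 = 96.
Shortage = Qd - Qs = 418 - 96 = 322.

322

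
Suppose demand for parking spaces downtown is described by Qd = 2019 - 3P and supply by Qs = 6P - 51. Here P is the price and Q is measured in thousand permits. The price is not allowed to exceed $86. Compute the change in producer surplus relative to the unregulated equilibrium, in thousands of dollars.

-129168

Without the control the market clears where 2019 - 3P = 6P - 51, i.e. P* = 230 and Q* = 1329.
Since 86 < 230, the ceiling is binding.
At P = 86: Qd = 2019 - 3·86 = 1761 and Qs = 6·86 - 51 = 465.
Producer surplus without the control is ½ · (230 - 8.5) · 1329 = 147186.75.
With the ceiling, producers sell 465 units at 86, so PS = ½ · (86 - 8.5) · 465 = 18018.75.
Change in producer surplus = 18018.75 - 147186.75 = -129168.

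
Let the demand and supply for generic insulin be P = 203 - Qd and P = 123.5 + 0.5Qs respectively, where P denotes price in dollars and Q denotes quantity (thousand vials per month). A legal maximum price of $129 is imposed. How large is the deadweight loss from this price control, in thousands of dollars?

1323

Rearranging demand gives Qd = 203 - P; rearranging supply gives Qs = 2P - 247. In a free market, 203 - P = 2P - 247 gives the equilibrium P* = 150, Q* = 53.
Because the ceiling (129) lies below the market-clearing price, it is binding.
At P = 129: Qd = 203 - 129 = 74 and Qs = 2·129 - 247 = 11.
Quantity traded falls to 11. At Q = 11 the demand price is 203 - 11 = 192 and the supply price is (247 + 11)/2 = 129.
Deadweight loss = ½ · (192 - 129) · (53 - 11) = ½ · 63 · 42 = 1323.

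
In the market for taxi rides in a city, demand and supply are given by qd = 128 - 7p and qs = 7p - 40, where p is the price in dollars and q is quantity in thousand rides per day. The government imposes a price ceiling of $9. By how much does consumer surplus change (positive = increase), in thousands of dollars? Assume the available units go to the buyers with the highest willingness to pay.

Without the control the market clears where 128 - 7p = 7p - 40, i.e. p* = 12 and q* = 44.
The ceiling of 9 is below the equilibrium price 12, so it binds.
At p = 9: qd = 128 - 7·9 = 65 and qs = 7·9 - 40 = 23.
Consumer surplus without the control is ½ · (128/7 - 12) · 44 = 968/7.
With the ceiling, 23 units are sold at 9 (assume they go to the highest-value buyers). The demand price at q = 23 is 15, so CS = ½ · [(128/7 - 9) + (15 - 9)] · 23 = 2461/14.
Change in consumer surplus = 2461/14 - 968/7 = 37.5.

37.5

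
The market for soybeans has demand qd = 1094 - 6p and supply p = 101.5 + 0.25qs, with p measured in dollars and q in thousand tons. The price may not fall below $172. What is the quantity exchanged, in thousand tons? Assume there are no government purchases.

Rearranging supply gives qs = 4p - 406. Setting quantity demanded equal to quantity supplied, 1094 - 6p = 4p - 406, gives p* = 150 and q* = 194.
Because the floor (172) lies above the market-clearing price, it is binding.
At p = 172: qd = 1094 - 6·172 = 62 and qs = 4·172 - 406 = 282.
The quantity actually transacted is the short side, demand: 62.

62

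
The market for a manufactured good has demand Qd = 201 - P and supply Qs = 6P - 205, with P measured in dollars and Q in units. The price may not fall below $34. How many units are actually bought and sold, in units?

143

Equilibrium: 201 - P = 6P - 205, so 406 = 7P and P* = 58, Q* = 143.
Since 34 is below P* = 58, the floor does not bind and the free-market outcome prevails.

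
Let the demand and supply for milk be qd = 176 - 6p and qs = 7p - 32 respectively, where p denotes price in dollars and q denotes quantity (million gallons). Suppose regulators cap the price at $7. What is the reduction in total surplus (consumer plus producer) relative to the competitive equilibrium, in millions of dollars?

614.25

Equilibrium: 176 - 6p = 7p - 32, so 208 = 13p and p* = 16, q* = 80.
Since 7 < 16, the ceiling is binding.
At p = 7: qd = 176 - 6·7 = 134 and qs = 7·7 - 32 = 17.
Quantity traded falls to 17. At q = 17 the demand price is (176 - 17)/6 = 26.5 and the supply price is (32 + 17)/7 = 7.
Deadweight loss = ½ · (26.5 - 7) · (80 - 17) = ½ · 19.5 · 63 = 614.25.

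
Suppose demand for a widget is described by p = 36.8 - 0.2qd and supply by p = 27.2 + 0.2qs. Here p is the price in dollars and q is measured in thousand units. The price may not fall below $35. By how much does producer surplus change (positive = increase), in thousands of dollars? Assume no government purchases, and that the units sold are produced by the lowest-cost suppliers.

Rearranging demand gives qd = 184 - 5p; rearranging supply gives qs = 5p - 136. Equilibrium: 184 - 5p = 5p - 136, so 320 = 10p and p* = 32, q* = 24.
Since 35 > 32, the floor is binding.
At p = 35: qd = 184 - 5·35 = 9 and qs = 5·35 - 136 = 39.
Producer surplus without the control is ½ · (32 - 27.2) · 24 = 57.6.
With the floor, 9 units are sold at 35. The supply price at q = 9 is 29, so PS = ½ · [(35 - 27.2) + (35 - 29)] · 9 = 62.1.
Change in producer surplus = 62.1 - 57.6 = 4.5.

4.5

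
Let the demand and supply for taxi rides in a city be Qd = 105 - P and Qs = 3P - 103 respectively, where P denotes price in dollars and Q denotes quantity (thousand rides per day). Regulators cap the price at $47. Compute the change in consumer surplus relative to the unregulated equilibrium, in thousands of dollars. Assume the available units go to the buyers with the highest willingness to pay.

Equilibrium: 105 - P = 3P - 103, so 208 = 4P and P* = 52, Q* = 53.
Since 47 < 52, the ceiling is binding.
At P = 47: Qd = 105 - 47 = 58 and Qs = 3·47 - 103 = 38.
Consumer surplus without the control is ½ · (105 - 52) · 53 = 1404.5.
With the ceiling, 38 units are sold at 47 (assume they go to the highest-value buyers). The demand price at Q = 38 is 67, so CS = ½ · [(105 - 47) + (67 - 47)] · 38 = 1482.
Change in consumer surplus = 1482 - 1404.5 = 77.5.

77.5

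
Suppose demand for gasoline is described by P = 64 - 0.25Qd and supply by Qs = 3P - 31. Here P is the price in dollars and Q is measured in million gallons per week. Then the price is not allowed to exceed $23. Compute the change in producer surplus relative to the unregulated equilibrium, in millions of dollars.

-1170

Rearranging demand gives Qd = 256 - 4P. Setting quantity demanded equal to quantity supplied, 256 - 4P = 3P - 31, gives P* = 41 and Q* = 92.
Because the ceiling (23) lies below the market-clearing price, it is binding.
At P = 23: Qd = 256 - 4·23 = 164 and Qs = 3·23 - 31 = 38.
Producer surplus without the control is ½ · (41 - 31/3) · 92 = 4232/3.
With the ceiling, producers sell 38 units at 23, so PS = ½ · (23 - 31/3) · 38 = 722/3.
Change in producer surplus = 722/3 - 4232/3 = -1170.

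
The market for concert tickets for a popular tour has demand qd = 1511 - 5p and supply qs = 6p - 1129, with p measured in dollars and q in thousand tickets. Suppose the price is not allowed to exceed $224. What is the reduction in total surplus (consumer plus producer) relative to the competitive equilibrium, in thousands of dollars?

1689.6

In a free market, 1511 - 5p = 6p - 1129 gives the equilibrium p* = 240, q* = 311.
Because the ceiling (224) lies below the market-clearing price, it is binding.
At p = 224: qd = 1511 - 5·224 = 391 and qs = 6·224 - 1129 = 215.
Quantity traded falls to 215. At q = 215 the demand price is (1511 - 215)/5 = 259.2 and the supply price is (1129 + 215)/6 = 224.
Deadweight loss = ½ · (259.2 - 224) · (311 - 215) = ½ · 35.2 · 96 = 1689.6.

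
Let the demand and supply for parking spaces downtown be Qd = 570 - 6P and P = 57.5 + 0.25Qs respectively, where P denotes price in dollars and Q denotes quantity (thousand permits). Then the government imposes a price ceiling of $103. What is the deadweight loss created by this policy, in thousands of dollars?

Rearranging supply gives Qs = 4P - 230. Without the control the market clears where 570 - 6P = 4P - 230, i.e. P* = 80 and Q* = 90.
Since 103 is above P* = 80, the ceiling does not bind and the free-market outcome prevails.
Since the control does not bind, no trades are prevented and deadweight loss is zero.

0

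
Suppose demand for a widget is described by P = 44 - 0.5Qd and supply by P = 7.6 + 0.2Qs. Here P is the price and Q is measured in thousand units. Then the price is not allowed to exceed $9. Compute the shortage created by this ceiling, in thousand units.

63

Rearranging demand gives Qd = 88 - 2P; rearranging supply gives Qs = 5P - 38. Equilibrium: 88 - 2P = 5P - 38, so 126 = 7P and P* = 18, Q* = 52.
Because the ceiling (9) lies below the market-clearing price, it is binding.
At P = 9: Qd = 88 - 2·9 = 70 and Qs = 5·9 - 38 = 7.
Shortage = Qd - Qs = 70 - 7 = 63.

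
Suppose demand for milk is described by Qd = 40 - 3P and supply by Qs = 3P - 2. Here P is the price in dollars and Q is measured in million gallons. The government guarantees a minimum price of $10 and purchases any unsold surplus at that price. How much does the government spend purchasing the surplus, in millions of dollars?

Setting quantity demanded equal to quantity supplied, 40 - 3P = 3P - 2, gives P* = 7 and Q* = 19.
Since 10 > 7, the floor is binding.
At P = 10: Qd = 40 - 3·10 = 10 and Qs = 3·10 - 2 = 28.
Surplus = Qs - Qd = 18.
Government expenditure = surplus × support price = 18 × 10 = 180.

180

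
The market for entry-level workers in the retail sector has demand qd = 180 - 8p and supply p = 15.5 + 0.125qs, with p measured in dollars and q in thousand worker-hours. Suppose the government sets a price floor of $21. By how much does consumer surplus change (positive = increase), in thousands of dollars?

-40

Rearranging supply gives qs = 8p - 124. Without the control the market clears where 180 - 8p = 8p - 124, i.e. p* = 19 and q* = 28.
Because the floor (21) lies above the market-clearing price, it is binding.
At p = 21: qd = 180 - 8·21 = 12 and qs = 8·21 - 124 = 44.
Consumer surplus without the control is ½ · (22.5 - 19) · 28 = 49.
With the floor, consumers buy 12 units at 21, so CS = ½ · (22.5 - 21) · 12 = 9.
Change in consumer surplus = 9 - 49 = -40.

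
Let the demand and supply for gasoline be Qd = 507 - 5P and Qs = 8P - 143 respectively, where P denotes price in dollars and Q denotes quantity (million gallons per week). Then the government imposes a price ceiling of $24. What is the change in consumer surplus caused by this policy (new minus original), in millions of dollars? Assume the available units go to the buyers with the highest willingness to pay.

-3052.4

Setting quantity demanded equal to quantity supplied, 507 - 5P = 8P - 143, gives P* = 50 and Q* = 257.
Since 24 < 50, the ceiling is binding.
At P = 24: Qd = 507 - 5·24 = 387 and Qs = 8·24 - 143 = 49.
Consumer surplus without the control is ½ · (101.4 - 50) · 257 = 6604.9.
With the ceiling, 49 units are sold at 24 (assume they go to the highest-value buyers). The demand price at Q = 49 is 91.6, so CS = ½ · [(101.4 - 24) + (91.6 - 24)] · 49 = 3552.5.
Change in consumer surplus = 3552.5 - 6604.9 = -3052.4.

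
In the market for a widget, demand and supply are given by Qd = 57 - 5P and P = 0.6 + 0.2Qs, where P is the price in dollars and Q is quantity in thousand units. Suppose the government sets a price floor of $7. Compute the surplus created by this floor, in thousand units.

10

Rearranging supply gives Qs = 5P - 3. Equilibrium: 57 - 5P = 5P - 3, so 60 = 10P and P* = 6, Q* = 27.
Because the floor (7) lies above the market-clearing price, it is binding.
At P = 7: Qd = 57 - 5·7 = 22 and Qs = 5·7 - 3 = 32.
Surplus = Qs - Qd = 32 - 22 = 10.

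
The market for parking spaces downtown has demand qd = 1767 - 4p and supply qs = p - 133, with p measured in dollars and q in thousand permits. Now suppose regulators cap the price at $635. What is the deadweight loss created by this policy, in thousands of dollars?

0

In a free market, 1767 - 4p = p - 133 gives the equilibrium p* = 380, q* = 247.
The ceiling of 635 is above the equilibrium price 380, so it is not binding; the market clears at p* = 380, q* = 247.
Since the control does not bind, no trades are prevented and deadweight loss is zero.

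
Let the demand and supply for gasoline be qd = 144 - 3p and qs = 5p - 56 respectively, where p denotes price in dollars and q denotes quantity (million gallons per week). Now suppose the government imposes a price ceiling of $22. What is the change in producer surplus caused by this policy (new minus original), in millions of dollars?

In a free market, 144 - 3p = 5p - 56 gives the equilibrium p* = 25, q* = 69.
The ceiling of 22 is below the equilibrium price 25, so it binds.
At p = 22: qd = 144 - 3·22 = 78 and qs = 5·22 - 56 = 54.
Producer surplus without the control is ½ · (25 - 11.2) · 69 = 476.1.
With the ceiling, producers sell 54 units at 22, so PS = ½ · (22 - 11.2) · 54 = 291.6.
Change in producer surplus = 291.6 - 476.1 = -184.5.

-184.5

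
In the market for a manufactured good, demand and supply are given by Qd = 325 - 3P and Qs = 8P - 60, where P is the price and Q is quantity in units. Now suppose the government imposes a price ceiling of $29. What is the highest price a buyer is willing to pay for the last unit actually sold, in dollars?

51

Equilibrium: 325 - 3P = 8P - 60, so 385 = 11P and P* = 35, Q* = 220.
Because the ceiling (29) lies below the market-clearing price, it is binding.
At P = 29: Qd = 325 - 3·29 = 238 and Qs = 8·29 - 60 = 172.
Only 172 units reach the market. On the demand curve, the marginal buyer's willingness to pay at Q = 172 is (325 - 172)/3 = 51.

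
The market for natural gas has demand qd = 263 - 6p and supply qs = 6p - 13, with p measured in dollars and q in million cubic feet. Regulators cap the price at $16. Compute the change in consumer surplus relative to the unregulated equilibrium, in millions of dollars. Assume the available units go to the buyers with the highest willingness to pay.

434

Equilibrium: 263 - 6p = 6p - 13, so 276 = 12p and p* = 23, q* = 125.
Since 16 < 23, the ceiling is binding.
At p = 16: qd = 263 - 6·16 = 167 and qs = 6·16 - 13 = 83.
Consumer surplus without the control is ½ · (263/6 - 23) · 125 = 15625/12.
With the ceiling, 83 units are sold at 16 (assume they go to the highest-value buyers). The demand price at q = 83 is 30, so CS = ½ · [(263/6 - 16) + (30 - 16)] · 83 = 20833/12.
Change in consumer surplus = 20833/12 - 15625/12 = 434.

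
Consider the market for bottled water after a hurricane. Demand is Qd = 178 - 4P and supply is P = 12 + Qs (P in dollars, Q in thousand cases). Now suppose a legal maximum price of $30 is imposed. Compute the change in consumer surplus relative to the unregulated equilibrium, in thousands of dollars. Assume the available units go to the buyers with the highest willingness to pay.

136

Rearranging supply gives Qs = P - 12. Setting quantity demanded equal to quantity supplied, 178 - 4P = P - 12, gives P* = 38 and Q* = 26.
Because the ceiling (30) lies below the market-clearing price, it is binding.
At P = 30: Qd = 178 - 4·30 = 58 and Qs = 30 - 12 = 18.
Consumer surplus without the control is ½ · (44.5 - 38) · 26 = 84.5.
With the ceiling, 18 units are sold at 30 (assume they go to the highest-value buyers). The demand price at Q = 18 is 40, so CS = ½ · [(44.5 - 30) + (40 - 30)] · 18 = 220.5.
Change in consumer surplus = 220.5 - 84.5 = 136.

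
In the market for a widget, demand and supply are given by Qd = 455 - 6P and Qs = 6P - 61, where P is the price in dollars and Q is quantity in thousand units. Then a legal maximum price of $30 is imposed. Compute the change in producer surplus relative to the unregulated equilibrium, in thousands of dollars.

Equilibrium: 455 - 6P = 6P - 61, so 516 = 12P and P* = 43, Q* = 197.
The ceiling of 30 is below the equilibrium price 43, so it binds.
At P = 30: Qd = 455 - 6·30 = 275 and Qs = 6·30 - 61 = 119.
Producer surplus without the control is ½ · (43 - 61/6) · 197 = 38809/12.
With the ceiling, producers sell 119 units at 30, so PS = ½ · (30 - 61/6) · 119 = 14161/12.
Change in producer surplus = 14161/12 - 38809/12 = -2054.

-2054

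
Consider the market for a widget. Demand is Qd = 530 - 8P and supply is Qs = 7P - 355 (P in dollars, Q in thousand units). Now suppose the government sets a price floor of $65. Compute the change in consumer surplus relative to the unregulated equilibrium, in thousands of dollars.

Equilibrium: 530 - 8P = 7P - 355, so 885 = 15P and P* = 59, Q* = 58.
Because the floor (65) lies above the market-clearing price, it is binding.
At P = 65: Qd = 530 - 8·65 = 10 and Qs = 7·65 - 355 = 100.
Consumer surplus without the control is ½ · (66.25 - 59) · 58 = 210.25.
With the floor, consumers buy 10 units at 65, so CS = ½ · (66.25 - 65) · 10 = 6.25.
Change in consumer surplus = 6.25 - 210.25 = -204.

-204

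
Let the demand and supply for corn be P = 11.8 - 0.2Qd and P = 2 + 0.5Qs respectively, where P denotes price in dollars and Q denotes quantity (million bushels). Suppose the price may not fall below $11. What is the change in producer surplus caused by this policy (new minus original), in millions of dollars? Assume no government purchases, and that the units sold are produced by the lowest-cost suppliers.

Rearranging demand gives Qd = 59 - 5P; rearranging supply gives Qs = 2P - 4. Equilibrium: 59 - 5P = 2P - 4, so 63 = 7P and P* = 9, Q* = 14.
Since 11 > 9, the floor is binding.
At P = 11: Qd = 59 - 5·11 = 4 and Qs = 2·11 - 4 = 18.
Producer surplus without the control is ½ · (9 - 2) · 14 = 49.
With the floor, 4 units are sold at 11. The supply price at Q = 4 is 4, so PS = ½ · [(11 - 2) + (11 - 4)] · 4 = 32.
Change in producer surplus = 32 - 49 = -17.

-17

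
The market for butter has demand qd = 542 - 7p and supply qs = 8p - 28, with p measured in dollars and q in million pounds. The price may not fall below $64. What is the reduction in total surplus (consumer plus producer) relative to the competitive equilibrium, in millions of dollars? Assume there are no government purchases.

4436.25

Without the control the market clears where 542 - 7p = 8p - 28, i.e. p* = 38 and q* = 276.
Because the floor (64) lies above the market-clearing price, it is binding.
At p = 64: qd = 542 - 7·64 = 94 and qs = 8·64 - 28 = 484.
Quantity traded falls to 94. At q = 94 the demand price is (542 - 94)/7 = 64 and the supply price is (28 + 94)/8 = 15.25.
Deadweight loss = ½ · (64 - 15.25) · (276 - 94) = ½ · 48.75 · 182 = 4436.25.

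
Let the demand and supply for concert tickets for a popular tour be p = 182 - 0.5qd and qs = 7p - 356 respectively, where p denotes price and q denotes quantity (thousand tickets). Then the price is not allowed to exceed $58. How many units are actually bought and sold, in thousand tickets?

Rearranging demand gives qd = 364 - 2p. Without the control the market clears where 364 - 2p = 7p - 356, i.e. p* = 80 and q* = 204.
Since 58 < 80, the ceiling is binding.
At p = 58: qd = 364 - 2·58 = 248 and qs = 7·58 - 356 = 50.
The quantity actually transacted is the short side, supply: 50.

50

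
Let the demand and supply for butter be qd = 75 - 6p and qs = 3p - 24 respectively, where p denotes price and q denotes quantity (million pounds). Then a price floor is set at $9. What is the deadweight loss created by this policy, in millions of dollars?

0

In a free market, 75 - 6p = 3p - 24 gives the equilibrium p* = 11, q* = 9.
Since 9 is below p* = 11, the floor does not bind and the free-market outcome prevails.
Since the control does not bind, no trades are prevented and deadweight loss is zero.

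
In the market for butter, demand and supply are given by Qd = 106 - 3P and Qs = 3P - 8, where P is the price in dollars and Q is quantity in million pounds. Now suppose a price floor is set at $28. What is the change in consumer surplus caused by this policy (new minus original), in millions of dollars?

-319.5

Setting quantity demanded equal to quantity supplied, 106 - 3P = 3P - 8, gives P* = 19 and Q* = 49.
Because the floor (28) lies above the market-clearing price, it is binding.
At P = 28: Qd = 106 - 3·28 = 22 and Qs = 3·28 - 8 = 76.
Consumer surplus without the control is ½ · (106/3 - 19) · 49 = 2401/6.
With the floor, consumers buy 22 units at 28, so CS = ½ · (106/3 - 28) · 22 = 242/3.
Change in consumer surplus = 242/3 - 2401/6 = -319.5.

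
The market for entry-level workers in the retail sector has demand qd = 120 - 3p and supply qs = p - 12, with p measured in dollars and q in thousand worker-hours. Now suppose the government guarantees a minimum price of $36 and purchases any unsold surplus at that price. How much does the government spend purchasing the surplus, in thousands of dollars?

Equilibrium: 120 - 3p = p - 12, so 132 = 4p and p* = 33, q* = 21.
Because the floor (36) lies above the market-clearing price, it is binding.
At p = 36: qd = 120 - 3·36 = 12 and qs = 36 - 12 = 24.
Surplus = qs - qd = 12.
Government expenditure = surplus × support price = 12 × 36 = 432.

432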